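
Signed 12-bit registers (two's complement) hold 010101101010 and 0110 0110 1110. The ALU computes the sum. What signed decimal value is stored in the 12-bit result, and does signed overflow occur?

-1064; overflow

010101101010 = 1386 (signed)
0110 0110 1110 → 011001101110 = 1646 (signed)
  010101101010
+ 011001101110
= 101111011000
Result 101111011000: MSB = 1 → 3032 − 4096 = -1064.
Both addends are non-negative but the stored result is negative: signed overflow. The true value 1386 + 1646 = 3032 lies outside [-2048, 2047].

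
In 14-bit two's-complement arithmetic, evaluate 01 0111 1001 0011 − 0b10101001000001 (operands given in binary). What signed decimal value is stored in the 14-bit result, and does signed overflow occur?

-4782; overflow

01 0111 1001 0011 → 01011110010011 = 6035 (signed)
0b10101001000001 → 10101001000001 = -5567 (signed)
Subtract via negate-and-add: invert 10101001000001 + 1 = 01010110111111 (i.e. 5567).
  01011110010011
+ 01010110111111
= 10110101010010
Result 10110101010010: MSB = 1 → 11602 − 16384 = -4782.
Both addends (after negating the subtrahend) are non-negative but the stored result is negative: signed overflow. The true value 6035 − (-5567) = 11602 lies outside [-8192, 8191].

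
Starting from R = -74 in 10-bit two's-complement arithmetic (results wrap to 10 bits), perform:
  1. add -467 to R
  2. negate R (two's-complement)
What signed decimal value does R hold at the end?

-483

Start: R = -74 = 1110110110.
R = -74 + (-467) = -541; wraps to 483 = 0111100011
R = −(483) = -483 = 1000011101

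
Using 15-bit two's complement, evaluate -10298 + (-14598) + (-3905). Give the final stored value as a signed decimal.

3967

-10298 + (-14598) = -24896 → wraps to 7872 (001111011000000)
7872 + (-3905) = 3967 (000111101111111)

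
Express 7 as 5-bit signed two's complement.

7 is non-negative, so write it directly in 5 bits: 00111.

00111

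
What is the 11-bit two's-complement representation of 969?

969 is non-negative, so write it directly in 11 bits: 01111001001.

01111001001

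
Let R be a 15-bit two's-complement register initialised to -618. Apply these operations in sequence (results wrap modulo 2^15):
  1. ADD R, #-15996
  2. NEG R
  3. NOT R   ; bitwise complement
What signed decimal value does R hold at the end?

Start: R = -618 = 111110110010110.
R = -618 + (-15996) = -16614; wraps to 16154 = 011111100011010
R = −(16154) = -16154 = 100000011100110
R = NOT 100000011100110 = 011111100011001 = 16153

16153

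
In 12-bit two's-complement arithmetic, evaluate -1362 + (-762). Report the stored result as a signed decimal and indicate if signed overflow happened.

-1362 → 101010101110
-762 → 110100000110
  101010101110
+ 110100000110
= 011110110100  (discard carry-out 1)
Result 011110110100: MSB = 0 → value 1972.
Both addends are negative but the stored result is non-negative: signed overflow. The true value -1362 + (-762) = -2124 lies outside [-2048, 2047].

1972; overflow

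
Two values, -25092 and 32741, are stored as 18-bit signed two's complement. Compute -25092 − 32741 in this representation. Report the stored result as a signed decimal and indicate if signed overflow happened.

-25092 → 111001110111111100
32741 → 000111111111100101
Subtract via negate-and-add: invert 000111111111100101 + 1 = 111000000000011011 (i.e. -32741).
  111001110111111100
+ 111000000000011011
= 110001111000010111  (discard carry-out 1)
Result 110001111000010111: MSB = 1 → 204311 − 262144 = -57833.
Both addends (after negating the subtrahend) are negative and so is the stored result: no signed overflow.

-57833; no overflow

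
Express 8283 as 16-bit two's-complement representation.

8283 is non-negative, so write it directly in 16 bits: 0010000001011011.

0010000001011011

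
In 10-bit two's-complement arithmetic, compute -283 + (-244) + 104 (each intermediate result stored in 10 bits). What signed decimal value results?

-423

-283 + (-244) = -527 → wraps to 497 (0111110001)
497 + 104 = 601 → wraps to -423 (1001011001)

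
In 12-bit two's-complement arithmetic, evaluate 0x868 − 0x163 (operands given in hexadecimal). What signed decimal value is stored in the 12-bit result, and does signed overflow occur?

0x868 = 100001101000 = -1944 (signed)
0x163 = 000101100011 = 355 (signed)
Subtract via negate-and-add: invert 000101100011 + 1 = 111010011101 (i.e. -355).
  100001101000
+ 111010011101
= 011100000101  (discard carry-out 1)
Result 011100000101: MSB = 0 → value 1797.
Both addends (after negating the subtrahend) are negative but the stored result is non-negative: signed overflow. The true value -1944 − 355 = -2299 lies outside [-2048, 2047].

1797; overflow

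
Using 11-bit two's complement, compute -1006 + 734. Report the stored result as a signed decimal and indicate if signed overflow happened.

-272; no overflow

-1006 → 10000010010
734 → 01011011110
  10000010010
+ 01011011110
= 11011110000
Result 11011110000: MSB = 1 → 1776 − 2048 = -272.
Addends have opposite signs, so signed overflow cannot occur.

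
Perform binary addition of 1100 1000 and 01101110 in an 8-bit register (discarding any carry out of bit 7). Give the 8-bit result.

  11001000
+ 01101110
= 00110110  (discard carry-out 1)

00110110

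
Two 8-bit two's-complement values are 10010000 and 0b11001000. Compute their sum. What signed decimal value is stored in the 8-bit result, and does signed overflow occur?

10010000 = -112 (signed)
0b11001000 → 11001000 = -56 (signed)
  10010000
+ 11001000
= 01011000  (discard carry-out 1)
Result 01011000: MSB = 0 → value 88.
Both addends are negative but the stored result is non-negative: signed overflow. The true value -112 + (-56) = -168 lies outside [-128, 127].

88; overflow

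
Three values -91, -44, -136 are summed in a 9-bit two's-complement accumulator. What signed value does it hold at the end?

-91 + (-44) = -135 (101111001)
-135 + (-136) = -271 → wraps to 241 (011110001)

241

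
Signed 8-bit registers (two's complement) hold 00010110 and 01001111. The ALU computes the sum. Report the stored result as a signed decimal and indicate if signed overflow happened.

101; no overflow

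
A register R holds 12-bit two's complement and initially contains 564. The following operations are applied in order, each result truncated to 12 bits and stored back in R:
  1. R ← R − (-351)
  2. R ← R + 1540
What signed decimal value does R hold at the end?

-1641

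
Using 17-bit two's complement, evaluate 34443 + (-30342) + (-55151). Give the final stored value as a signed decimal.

-51050

34443 + (-30342) = 4101 (00001000000000101)
4101 + (-55151) = -51050 (10011100010010110)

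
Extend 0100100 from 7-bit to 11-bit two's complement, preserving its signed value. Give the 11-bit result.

00000100100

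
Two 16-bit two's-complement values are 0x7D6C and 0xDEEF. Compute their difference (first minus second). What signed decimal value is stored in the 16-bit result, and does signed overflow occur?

-24963; overflow

0x7D6C = 0111110101101100 = 32108 (signed)
0xDEEF = 1101111011101111 = -8465 (signed)
Subtract via negate-and-add: invert 1101111011101111 + 1 = 0010000100010001 (i.e. 8465).
  0111110101101100
+ 0010000100010001
= 1001111001111101
Result 1001111001111101: MSB = 1 → 40573 − 65536 = -24963.
Both addends (after negating the subtrahend) are non-negative but the stored result is negative: signed overflow. The true value 32108 − (-8465) = 40573 lies outside [-32768, 32767].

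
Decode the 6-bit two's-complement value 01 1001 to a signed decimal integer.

25

MSB is 0, so the value is non-negative: 011001 = 25.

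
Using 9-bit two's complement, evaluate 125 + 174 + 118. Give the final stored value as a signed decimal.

-95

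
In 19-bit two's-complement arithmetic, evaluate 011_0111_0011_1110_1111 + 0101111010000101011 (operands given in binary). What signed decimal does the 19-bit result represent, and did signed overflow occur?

011_0111_0011_1110_1111 → 0110111001111101111 = 226287 (signed)
0101111010000101011 = 193579 (signed)
  0110111001111101111
+ 0101111010000101011
= 1100110100000011010
Result 1100110100000011010: MSB = 1 → 419866 − 524288 = -104422.
Both addends are non-negative but the stored result is negative: signed overflow. The true value 226287 + 193579 = 419866 lies outside [-262144, 262143].

-104422; overflow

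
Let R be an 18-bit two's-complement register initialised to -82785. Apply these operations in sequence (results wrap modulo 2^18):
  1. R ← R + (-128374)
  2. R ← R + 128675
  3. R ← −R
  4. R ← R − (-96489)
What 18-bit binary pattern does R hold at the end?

101011101100011101

Start: R = -82785 = 101011110010011111.
R = -82785 + (-128374) = -211159; wraps to 50985 = 001100011100101001
R = 50985 + 128675 = 179660; wraps to -82484 = 101011110111001100
R = −(-82484) = 82484 = 010100001000110100
R = 82484 − (-96489) = 178973; wraps to -83171 = 101011101100011101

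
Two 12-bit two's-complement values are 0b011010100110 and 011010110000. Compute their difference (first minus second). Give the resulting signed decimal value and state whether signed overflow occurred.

0b011010100110 → 011010100110 = 1702 (signed)
011010110000 = 1712 (signed)
Subtract via negate-and-add: invert 011010110000 + 1 = 100101010000 (i.e. -1712).
  011010100110
+ 100101010000
= 111111110110
Result 111111110110: MSB = 1 → 4086 − 4096 = -10.
Addends (after negating the subtrahend) have opposite signs, so signed overflow cannot occur.

-10; no overflow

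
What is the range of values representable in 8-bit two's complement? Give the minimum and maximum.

Minimum: −2^7 = -128.
Maximum: 2^7 − 1 = 127.

min = -128, max = 127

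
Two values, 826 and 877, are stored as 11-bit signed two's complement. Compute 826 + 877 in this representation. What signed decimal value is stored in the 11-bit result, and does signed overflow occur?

826 → 01100111010
877 → 01101101101
  01100111010
+ 01101101101
= 11010100111
Result 11010100111: MSB = 1 → 1703 − 2048 = -345.
Both addends are non-negative but the stored result is negative: signed overflow. The true value 826 + 877 = 1703 lies outside [-1024, 1023].

-345; overflow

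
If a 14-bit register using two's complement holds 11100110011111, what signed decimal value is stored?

MSB is 1, so the value is negative.
Unsigned reading: 14751. Subtract 2^14 = 16384: 14751 − 16384 = -1633.

-1633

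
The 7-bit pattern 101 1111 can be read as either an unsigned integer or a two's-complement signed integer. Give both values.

Unsigned: 1011111 = 95.
Signed: MSB=1 → 95 − 128 = -33.

unsigned = 95, signed = -33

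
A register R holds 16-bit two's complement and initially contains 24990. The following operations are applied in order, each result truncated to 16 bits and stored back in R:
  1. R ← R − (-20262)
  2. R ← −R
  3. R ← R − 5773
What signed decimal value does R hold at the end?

14511

Start: R = 24990 = 0110000110011110.
R = 24990 − (-20262) = 45252; wraps to -20284 = 1011000011000100
R = −(-20284) = 20284 = 0100111100111100
R = 20284 − 5773 = 14511 = 0011100010101111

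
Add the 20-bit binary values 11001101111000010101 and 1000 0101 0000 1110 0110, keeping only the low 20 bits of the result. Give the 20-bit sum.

  11001101111000010101
+ 10000101000011100110
= 01010010111011111011  (discard carry-out 1)

01010010111011111011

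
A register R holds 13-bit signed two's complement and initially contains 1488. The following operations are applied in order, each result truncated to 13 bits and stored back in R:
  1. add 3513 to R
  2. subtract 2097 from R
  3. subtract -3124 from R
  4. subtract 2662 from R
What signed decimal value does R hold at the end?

Start: R = 1488 = 0010111010000.
R = 1488 + 3513 = 5001; wraps to -3191 = 1001110001001
R = -3191 − 2097 = -5288; wraps to 2904 = 0101101011000
R = 2904 − (-3124) = 6028; wraps to -2164 = 1011110001100
R = -2164 − 2662 = -4826; wraps to 3366 = 0110100100110

3366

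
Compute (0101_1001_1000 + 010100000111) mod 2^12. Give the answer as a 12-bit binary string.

101010011111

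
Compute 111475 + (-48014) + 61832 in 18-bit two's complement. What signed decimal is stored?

125293

111475 + (-48014) = 63461 (001111011111100101)
63461 + 61832 = 125293 (011110100101101101)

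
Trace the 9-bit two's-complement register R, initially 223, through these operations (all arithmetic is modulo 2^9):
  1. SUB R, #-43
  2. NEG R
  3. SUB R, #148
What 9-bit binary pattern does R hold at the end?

001100010

Start: R = 223 = 011011111.
R = 223 − (-43) = 266; wraps to -246 = 100001010
R = −(-246) = 246 = 011110110
R = 246 − 148 = 98 = 001100010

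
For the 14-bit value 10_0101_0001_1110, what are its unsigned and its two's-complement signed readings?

unsigned = 9502, signed = -6882

Unsigned: 10010100011110 = 9502.
Signed: MSB=1 → 9502 − 16384 = -6882.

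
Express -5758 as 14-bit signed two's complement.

|-5758| = 5758 = 01011001111110 in 14 bits.
Invert the bits: 10100110000001. Add 1: 10100110000010.
Check: 10100110000010 reads as 10626 − 16384 = -5758.

10100110000010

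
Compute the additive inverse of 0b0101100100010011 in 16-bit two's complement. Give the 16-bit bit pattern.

1010011011101101

Invert: 1010011011101100. Add 1: 1010011011101101.
Check: 0101100100010011 = 22803, 1010011011101101 = -22803.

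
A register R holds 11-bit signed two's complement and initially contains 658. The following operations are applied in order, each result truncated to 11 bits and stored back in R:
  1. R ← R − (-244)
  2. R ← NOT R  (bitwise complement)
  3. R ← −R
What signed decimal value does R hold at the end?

Start: R = 658 = 01010010010.
R = 658 − (-244) = 902 = 01110000110
R = NOT 01110000110 = 10001111001 = -903
R = −(-903) = 903 = 01110000111

903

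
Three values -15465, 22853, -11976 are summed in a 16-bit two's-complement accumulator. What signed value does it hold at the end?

-4588

-15465 + 22853 = 7388 (0001110011011100)
7388 + (-11976) = -4588 (1110111000010100)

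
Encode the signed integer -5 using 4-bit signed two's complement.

1011

|-5| = 5 = 0101 in 4 bits.
Invert the bits: 1010. Add 1: 1011.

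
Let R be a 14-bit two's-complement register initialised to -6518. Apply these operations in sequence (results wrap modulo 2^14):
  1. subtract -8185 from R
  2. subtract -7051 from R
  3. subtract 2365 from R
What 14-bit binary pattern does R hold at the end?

01100011010001

Start: R = -6518 = 10011010001010.
R = -6518 − (-8185) = 1667 = 00011010000011
R = 1667 − (-7051) = 8718; wraps to -7666 = 10001000001110
R = -7666 − 2365 = -10031; wraps to 6353 = 01100011010001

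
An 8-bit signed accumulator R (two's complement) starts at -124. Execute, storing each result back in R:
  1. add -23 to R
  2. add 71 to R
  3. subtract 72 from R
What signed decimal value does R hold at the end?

108

Start: R = -124 = 10000100.
R = -124 + (-23) = -147; wraps to 109 = 01101101
R = 109 + 71 = 180; wraps to -76 = 10110100
R = -76 − 72 = -148; wraps to 108 = 01101100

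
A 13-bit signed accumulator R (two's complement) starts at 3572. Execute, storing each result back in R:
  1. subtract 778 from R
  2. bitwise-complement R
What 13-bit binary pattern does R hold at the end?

1010100010101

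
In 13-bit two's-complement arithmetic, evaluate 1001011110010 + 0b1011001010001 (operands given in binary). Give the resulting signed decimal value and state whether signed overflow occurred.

1001011110010 = -3342 (signed)
0b1011001010001 → 1011001010001 = -2479 (signed)
  1001011110010
+ 1011001010001
= 0100101000011  (discard carry-out 1)
Result 0100101000011: MSB = 0 → value 2371.
Both addends are negative but the stored result is non-negative: signed overflow. The true value -3342 + (-2479) = -5821 lies outside [-4096, 4095].

2371; overflow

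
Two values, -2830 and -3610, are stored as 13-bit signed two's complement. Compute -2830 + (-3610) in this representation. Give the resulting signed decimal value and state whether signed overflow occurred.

1752; overflow

-2830 → 1010011110010
-3610 → 1000111100110
  1010011110010
+ 1000111100110
= 0011011011000  (discard carry-out 1)
Result 0011011011000: MSB = 0 → value 1752.
Both addends are negative but the stored result is non-negative: signed overflow. The true value -2830 + (-3610) = -6440 lies outside [-4096, 4095].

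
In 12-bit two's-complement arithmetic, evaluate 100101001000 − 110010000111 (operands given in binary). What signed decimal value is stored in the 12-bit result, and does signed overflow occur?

-831; no overflow

100101001000 = -1720 (signed)
110010000111 = -889 (signed)
Subtract via negate-and-add: invert 110010000111 + 1 = 001101111001 (i.e. 889).
  100101001000
+ 001101111001
= 110011000001
Result 110011000001: MSB = 1 → 3265 − 4096 = -831.
Addends (after negating the subtrahend) have opposite signs, so signed overflow cannot occur.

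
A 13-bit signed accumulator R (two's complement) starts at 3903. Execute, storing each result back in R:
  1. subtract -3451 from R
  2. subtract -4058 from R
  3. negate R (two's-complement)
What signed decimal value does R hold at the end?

-3220

Start: R = 3903 = 0111100111111.
R = 3903 − (-3451) = 7354; wraps to -838 = 1110010111010
R = -838 − (-4058) = 3220 = 0110010010100
R = −(3220) = -3220 = 1001101101100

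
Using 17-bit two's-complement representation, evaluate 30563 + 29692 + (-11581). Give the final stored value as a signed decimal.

48674

30563 + 29692 = 60255 (01110101101011111)
60255 + (-11581) = 48674 (01011111000100010)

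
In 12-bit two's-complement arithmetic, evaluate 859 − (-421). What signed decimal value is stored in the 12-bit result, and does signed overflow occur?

859 → 001101011011
-421 → 111001011011
Subtract via negate-and-add: invert 111001011011 + 1 = 000110100101 (i.e. 421).
  001101011011
+ 000110100101
= 010100000000
Result 010100000000: MSB = 0 → value 1280.
Both addends (after negating the subtrahend) are non-negative and so is the stored result: no signed overflow.

1280; no overflow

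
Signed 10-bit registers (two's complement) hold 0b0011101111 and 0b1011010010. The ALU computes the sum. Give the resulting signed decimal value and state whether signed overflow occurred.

-63; no overflow

0b0011101111 → 0011101111 = 239 (signed)
0b1011010010 → 1011010010 = -302 (signed)
  0011101111
+ 1011010010
= 1111000001
Result 1111000001: MSB = 1 → 961 − 1024 = -63.
Addends have opposite signs, so signed overflow cannot occur.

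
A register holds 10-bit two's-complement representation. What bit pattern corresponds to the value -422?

1001011010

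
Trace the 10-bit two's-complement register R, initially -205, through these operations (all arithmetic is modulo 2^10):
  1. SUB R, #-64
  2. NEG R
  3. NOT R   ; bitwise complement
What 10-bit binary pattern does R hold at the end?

1101110010

Start: R = -205 = 1100110011.
R = -205 − (-64) = -141 = 1101110011
R = −(-141) = 141 = 0010001101
R = NOT 0010001101 = 1101110010 = -142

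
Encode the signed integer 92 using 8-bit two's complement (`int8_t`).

01011100

92 is non-negative, so write it directly in 8 bits: 01011100.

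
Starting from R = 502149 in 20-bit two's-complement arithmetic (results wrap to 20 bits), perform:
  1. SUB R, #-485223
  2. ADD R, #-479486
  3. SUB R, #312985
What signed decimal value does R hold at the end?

Start: R = 502149 = 01111010100110000101.
R = 502149 − (-485223) = 987372; wraps to -61204 = 11110001000011101100
R = -61204 + (-479486) = -540690; wraps to 507886 = 01111011111111101110
R = 507886 − 312985 = 194901 = 00101111100101010101

194901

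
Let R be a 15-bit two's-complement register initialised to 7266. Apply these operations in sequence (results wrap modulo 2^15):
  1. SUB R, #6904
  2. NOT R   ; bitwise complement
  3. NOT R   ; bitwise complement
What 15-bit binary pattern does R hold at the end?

000000101101010

Start: R = 7266 = 001110001100010.
R = 7266 − 6904 = 362 = 000000101101010
R = NOT 000000101101010 = 111111010010101 = -363
R = NOT 111111010010101 = 000000101101010 = 362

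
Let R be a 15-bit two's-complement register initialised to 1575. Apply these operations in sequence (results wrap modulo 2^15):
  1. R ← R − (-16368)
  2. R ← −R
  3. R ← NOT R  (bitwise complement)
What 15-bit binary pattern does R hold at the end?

100011000010110

Start: R = 1575 = 000011000100111.
R = 1575 − (-16368) = 17943; wraps to -14825 = 100011000010111
R = −(-14825) = 14825 = 011100111101001
R = NOT 011100111101001 = 100011000010110 = -14826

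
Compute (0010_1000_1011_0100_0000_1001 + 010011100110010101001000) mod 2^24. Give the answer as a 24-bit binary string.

011101110001100101010001

  001010001011010000001001
+ 010011100110010101001000
= 011101110001100101010001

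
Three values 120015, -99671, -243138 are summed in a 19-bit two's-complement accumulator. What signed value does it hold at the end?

-222794

120015 + (-99671) = 20344 (0000100111101111000)
20344 + (-243138) = -222794 (1001001100110110110)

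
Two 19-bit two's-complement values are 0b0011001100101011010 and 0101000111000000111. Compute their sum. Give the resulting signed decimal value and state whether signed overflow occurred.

-252063; overflow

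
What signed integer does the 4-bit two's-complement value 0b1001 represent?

-7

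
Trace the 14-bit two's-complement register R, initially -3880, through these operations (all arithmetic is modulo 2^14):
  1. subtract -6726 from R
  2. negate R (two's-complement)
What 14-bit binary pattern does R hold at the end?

Start: R = -3880 = 11000011011000.
R = -3880 − (-6726) = 2846 = 00101100011110
R = −(2846) = -2846 = 11010011100010

11010011100010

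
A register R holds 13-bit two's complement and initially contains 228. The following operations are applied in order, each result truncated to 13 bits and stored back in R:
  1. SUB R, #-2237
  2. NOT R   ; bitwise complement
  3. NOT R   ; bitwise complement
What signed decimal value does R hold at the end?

Start: R = 228 = 0000011100100.
R = 228 − (-2237) = 2465 = 0100110100001
R = NOT 0100110100001 = 1011001011110 = -2466
R = NOT 1011001011110 = 0100110100001 = 2465

2465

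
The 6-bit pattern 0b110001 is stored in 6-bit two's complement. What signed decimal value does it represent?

MSB is 1, so the value is negative.
Unsigned reading: 49. Subtract 2^6 = 64: 49 − 64 = -15.

-15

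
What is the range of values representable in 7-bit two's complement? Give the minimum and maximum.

min = -64, max = 63

Minimum: −2^6 = -64.
Maximum: 2^6 − 1 = 63.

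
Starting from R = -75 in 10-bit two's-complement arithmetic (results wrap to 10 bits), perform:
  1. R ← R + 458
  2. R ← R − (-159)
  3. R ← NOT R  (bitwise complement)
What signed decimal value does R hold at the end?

481

Start: R = -75 = 1110110101.
R = -75 + 458 = 383 = 0101111111
R = 383 − (-159) = 542; wraps to -482 = 1000011110
R = NOT 1000011110 = 0111100001 = 481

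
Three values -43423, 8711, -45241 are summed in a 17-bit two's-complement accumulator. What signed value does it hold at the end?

51119

-43423 + 8711 = -34712 (10111100001101000)
-34712 + (-45241) = -79953 → wraps to 51119 (01100011110101111)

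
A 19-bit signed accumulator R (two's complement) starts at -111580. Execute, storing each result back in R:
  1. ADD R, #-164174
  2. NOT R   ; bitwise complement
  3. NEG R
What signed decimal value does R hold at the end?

Start: R = -111580 = 1100100110000100100.
R = -111580 + (-164174) = -275754; wraps to 248534 = 0111100101011010110
R = NOT 0111100101011010110 = 1000011010100101001 = -248535
R = −(-248535) = 248535 = 0111100101011010111

248535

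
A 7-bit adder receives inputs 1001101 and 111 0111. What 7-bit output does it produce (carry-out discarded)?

1000100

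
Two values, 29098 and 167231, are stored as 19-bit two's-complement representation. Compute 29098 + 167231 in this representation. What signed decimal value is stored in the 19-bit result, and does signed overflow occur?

196329; no overflow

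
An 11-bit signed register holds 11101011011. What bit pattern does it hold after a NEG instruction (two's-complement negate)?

00010100101

Invert: 00010100100. Add 1: 00010100101.
Check: 11101011011 = -165, 00010100101 = 165.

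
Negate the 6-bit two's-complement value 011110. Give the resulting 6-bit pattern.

100010

Invert: 100001. Add 1: 100010.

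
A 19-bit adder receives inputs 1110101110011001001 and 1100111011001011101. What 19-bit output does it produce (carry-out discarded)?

  1110101110011001001
+ 1100111011001011101
= 1011101001100100110  (discard carry-out 1)

1011101001100100110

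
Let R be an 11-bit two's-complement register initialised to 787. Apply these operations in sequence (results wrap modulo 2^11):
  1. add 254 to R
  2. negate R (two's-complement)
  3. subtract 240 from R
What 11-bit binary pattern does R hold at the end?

01011111111

Start: R = 787 = 01100010011.
R = 787 + 254 = 1041; wraps to -1007 = 10000010001
R = −(-1007) = 1007 = 01111101111
R = 1007 − 240 = 767 = 01011111111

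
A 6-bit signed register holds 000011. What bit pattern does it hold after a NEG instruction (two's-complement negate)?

111101

Invert: 111100. Add 1: 111101.
Check: 000011 = 3, 111101 = -3.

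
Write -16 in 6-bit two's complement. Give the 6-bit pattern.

110000

|-16| = 16 = 010000 in 6 bits.
Invert the bits: 101111. Add 1: 110000.
Check: 110000 reads as 48 − 64 = -16.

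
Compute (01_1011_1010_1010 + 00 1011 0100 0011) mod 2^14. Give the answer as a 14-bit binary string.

  01101110101010
+ 00101101000011
= 10011011101101

10011011101101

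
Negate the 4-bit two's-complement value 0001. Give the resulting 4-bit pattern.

Invert: 1110. Add 1: 1111.

1111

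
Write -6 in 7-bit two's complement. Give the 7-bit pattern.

1111010

|-6| = 6 = 0000110 in 7 bits.
Invert the bits: 1111001. Add 1: 1111010.
Check: 1111010 reads as 122 − 128 = -6.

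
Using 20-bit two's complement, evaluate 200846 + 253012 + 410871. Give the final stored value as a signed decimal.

-183847

200846 + 253012 = 453858 (01101110110011100010)
453858 + 410871 = 864729 → wraps to -183847 (11010011000111011001)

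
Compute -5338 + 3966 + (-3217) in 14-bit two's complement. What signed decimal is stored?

-4589

-5338 + 3966 = -1372 (11101010100100)
-1372 + (-3217) = -4589 (10111000010011)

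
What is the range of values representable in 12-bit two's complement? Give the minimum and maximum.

Minimum: −2^11 = -2048.
Maximum: 2^11 − 1 = 2047.

min = -2048, max = 2047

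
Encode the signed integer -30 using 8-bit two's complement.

11100010

|-30| = 30 = 00011110 in 8 bits.
Invert the bits: 11100001. Add 1: 11100010.
Check: 11100010 reads as 226 − 256 = -30.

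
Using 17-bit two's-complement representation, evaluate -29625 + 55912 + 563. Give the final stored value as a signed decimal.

-29625 + 55912 = 26287 (00110011010101111)
26287 + 563 = 26850 (00110100011100010)

26850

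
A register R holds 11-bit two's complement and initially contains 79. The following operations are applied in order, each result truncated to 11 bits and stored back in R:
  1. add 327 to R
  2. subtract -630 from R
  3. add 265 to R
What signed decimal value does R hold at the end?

-747

Start: R = 79 = 00001001111.
R = 79 + 327 = 406 = 00110010110
R = 406 − (-630) = 1036; wraps to -1012 = 10000001100
R = -1012 + 265 = -747 = 10100010101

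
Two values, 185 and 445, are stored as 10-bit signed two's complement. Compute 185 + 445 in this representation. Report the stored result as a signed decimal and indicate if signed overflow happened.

185 → 0010111001
445 → 0110111101
  0010111001
+ 0110111101
= 1001110110
Result 1001110110: MSB = 1 → 630 − 1024 = -394.
Both addends are non-negative but the stored result is negative: signed overflow. The true value 185 + 445 = 630 lies outside [-512, 511].

-394; overflow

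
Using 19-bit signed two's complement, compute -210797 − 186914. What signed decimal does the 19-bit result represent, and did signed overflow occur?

-210797 → 1001100100010010011
186914 → 0101101101000100010
Subtract via negate-and-add: invert 0101101101000100010 + 1 = 1010010010111011110 (i.e. -186914).
  1001100100010010011
+ 1010010010111011110
= 0011110111001110001  (discard carry-out 1)
Result 0011110111001110001: MSB = 0 → value 126577.
Both addends (after negating the subtrahend) are negative but the stored result is non-negative: signed overflow. The true value -210797 − 186914 = -397711 lies outside [-262144, 262143].

126577; overflow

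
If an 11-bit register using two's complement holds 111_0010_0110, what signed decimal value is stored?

MSB is 1, so the value is negative.
Unsigned reading: 1830. Subtract 2^11 = 2048: 1830 − 2048 = -218.

-218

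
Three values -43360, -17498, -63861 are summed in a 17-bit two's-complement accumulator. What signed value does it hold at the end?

6353

-43360 + (-17498) = -60858 (10001001001000110)
-60858 + (-63861) = -124719 → wraps to 6353 (00001100011010001)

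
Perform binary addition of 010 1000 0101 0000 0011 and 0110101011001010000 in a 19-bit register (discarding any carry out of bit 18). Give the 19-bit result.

  0101000010100000011
+ 0110101011001010000
= 1011101101101010011

1011101101101010011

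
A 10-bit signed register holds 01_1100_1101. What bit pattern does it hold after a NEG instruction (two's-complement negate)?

Invert: 1000110010. Add 1: 1000110011.
Check: 0111001101 = 461, 1000110011 = -461.

1000110011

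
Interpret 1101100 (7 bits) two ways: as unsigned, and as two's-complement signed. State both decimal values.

unsigned = 108, signed = -20

Unsigned: 1101100 = 108.
Signed: MSB=1 → 108 − 128 = -20.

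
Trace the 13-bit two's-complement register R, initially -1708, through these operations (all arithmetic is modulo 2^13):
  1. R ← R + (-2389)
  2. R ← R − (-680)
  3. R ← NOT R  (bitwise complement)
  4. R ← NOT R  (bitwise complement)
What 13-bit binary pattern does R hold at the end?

1001010100111

Start: R = -1708 = 1100101010100.
R = -1708 + (-2389) = -4097; wraps to 4095 = 0111111111111
R = 4095 − (-680) = 4775; wraps to -3417 = 1001010100111
R = NOT 1001010100111 = 0110101011000 = 3416
R = NOT 0110101011000 = 1001010100111 = -3417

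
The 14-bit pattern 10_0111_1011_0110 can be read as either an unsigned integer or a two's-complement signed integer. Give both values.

Unsigned: 10011110110110 = 10166.
Signed: MSB=1 → 10166 − 16384 = -6218.

unsigned = 10166, signed = -6218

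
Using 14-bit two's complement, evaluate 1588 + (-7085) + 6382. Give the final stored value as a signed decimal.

1588 + (-7085) = -5497 (10101010000111)
-5497 + 6382 = 885 (00001101110101)

885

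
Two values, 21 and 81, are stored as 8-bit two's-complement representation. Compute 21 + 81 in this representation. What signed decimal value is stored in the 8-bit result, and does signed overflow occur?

102; no overflow

21 → 00010101
81 → 01010001
  00010101
+ 01010001
= 01100110
Result 01100110: MSB = 0 → value 102.
Both addends are non-negative and so is the stored result: no signed overflow.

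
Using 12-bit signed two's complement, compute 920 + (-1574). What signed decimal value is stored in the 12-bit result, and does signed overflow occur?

-654; no overflow

920 → 001110011000
-1574 → 100111011010
  001110011000
+ 100111011010
= 110101110010
Result 110101110010: MSB = 1 → 3442 − 4096 = -654.
Addends have opposite signs, so signed overflow cannot occur.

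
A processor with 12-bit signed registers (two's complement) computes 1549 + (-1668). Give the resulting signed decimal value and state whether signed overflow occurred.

-119; no overflow

1549 → 011000001101
-1668 → 100101111100
  011000001101
+ 100101111100
= 111110001001
Result 111110001001: MSB = 1 → 3977 − 4096 = -119.
Addends have opposite signs, so signed overflow cannot occur.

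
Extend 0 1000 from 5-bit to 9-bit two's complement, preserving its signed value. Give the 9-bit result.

MSB of 01000 is 0; replicate it into the new high bits.
0000|01000 → 000001000 (still 8).

000001000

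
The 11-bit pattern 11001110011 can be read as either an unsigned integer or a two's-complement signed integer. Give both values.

Unsigned: 11001110011 = 1651.
Signed: MSB=1 → 1651 − 2048 = -397.

unsigned = 1651, signed = -397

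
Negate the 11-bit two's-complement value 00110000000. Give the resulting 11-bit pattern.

11010000000

Invert: 11001111111. Add 1: 11010000000.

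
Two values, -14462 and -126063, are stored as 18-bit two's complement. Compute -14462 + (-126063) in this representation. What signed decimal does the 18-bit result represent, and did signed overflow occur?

-14462 → 111100011110000010
-126063 → 100001001110010001
  111100011110000010
+ 100001001110010001
= 011101101100010011  (discard carry-out 1)
Result 011101101100010011: MSB = 0 → value 121619.
Both addends are negative but the stored result is non-negative: signed overflow. The true value -14462 + (-126063) = -140525 lies outside [-131072, 131071].

121619; overflow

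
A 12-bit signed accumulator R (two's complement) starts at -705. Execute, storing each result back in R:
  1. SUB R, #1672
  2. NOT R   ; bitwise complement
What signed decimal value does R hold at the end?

-1720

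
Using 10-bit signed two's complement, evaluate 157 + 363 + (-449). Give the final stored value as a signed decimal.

71

157 + 363 = 520 → wraps to -504 (1000001000)
-504 + (-449) = -953 → wraps to 71 (0001000111)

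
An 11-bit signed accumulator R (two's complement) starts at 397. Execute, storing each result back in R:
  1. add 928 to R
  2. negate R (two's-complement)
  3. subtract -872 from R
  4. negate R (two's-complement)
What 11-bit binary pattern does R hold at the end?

Start: R = 397 = 00110001101.
R = 397 + 928 = 1325; wraps to -723 = 10100101101
R = −(-723) = 723 = 01011010011
R = 723 − (-872) = 1595; wraps to -453 = 11000111011
R = −(-453) = 453 = 00111000101

00111000101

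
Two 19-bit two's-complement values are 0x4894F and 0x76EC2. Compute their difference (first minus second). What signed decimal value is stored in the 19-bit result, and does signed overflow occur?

0x4894F = 1001000100101001111 = -226993 (signed)
0x76EC2 = 1110110111011000010 = -37182 (signed)
Subtract via negate-and-add: invert 1110110111011000010 + 1 = 0001001000100111110 (i.e. 37182).
  1001000100101001111
+ 0001001000100111110
= 1010001101010001101
Result 1010001101010001101: MSB = 1 → 334477 − 524288 = -189811.
Addends (after negating the subtrahend) have opposite signs, so signed overflow cannot occur.

-189811; no overflow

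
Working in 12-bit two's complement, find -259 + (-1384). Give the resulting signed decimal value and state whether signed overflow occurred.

-259 → 111011111101
-1384 → 101010011000
  111011111101
+ 101010011000
= 100110010101  (discard carry-out 1)
Result 100110010101: MSB = 1 → 2453 − 4096 = -1643.
Both addends are negative and so is the stored result: no signed overflow.

-1643; no overflow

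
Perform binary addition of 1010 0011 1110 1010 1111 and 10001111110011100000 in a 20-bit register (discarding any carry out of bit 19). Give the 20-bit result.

00110011101110001111

  10100011111010101111
+ 10001111110011100000
= 00110011101110001111  (discard carry-out 1)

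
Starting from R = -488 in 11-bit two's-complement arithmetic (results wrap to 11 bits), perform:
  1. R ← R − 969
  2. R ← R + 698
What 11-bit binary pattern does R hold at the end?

10100001001

Start: R = -488 = 11000011000.
R = -488 − 969 = -1457; wraps to 591 = 01001001111
R = 591 + 698 = 1289; wraps to -759 = 10100001001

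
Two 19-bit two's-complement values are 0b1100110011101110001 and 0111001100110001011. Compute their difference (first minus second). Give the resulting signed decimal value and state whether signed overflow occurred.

183782; overflow

0b1100110011101110001 → 1100110011101110001 = -104591 (signed)
0111001100110001011 = 235915 (signed)
Subtract via negate-and-add: invert 0111001100110001011 + 1 = 1000110011001110101 (i.e. -235915).
  1100110011101110001
+ 1000110011001110101
= 0101100110111100110  (discard carry-out 1)
Result 0101100110111100110: MSB = 0 → value 183782.
Both addends (after negating the subtrahend) are negative but the stored result is non-negative: signed overflow. The true value -104591 − 235915 = -340506 lies outside [-262144, 262143].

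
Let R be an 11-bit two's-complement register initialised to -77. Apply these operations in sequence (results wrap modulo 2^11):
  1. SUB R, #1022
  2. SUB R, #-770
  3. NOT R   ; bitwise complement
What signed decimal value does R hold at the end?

328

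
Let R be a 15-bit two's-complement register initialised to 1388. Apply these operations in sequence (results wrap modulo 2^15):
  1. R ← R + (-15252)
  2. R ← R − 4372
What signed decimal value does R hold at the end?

14532

Start: R = 1388 = 000010101101100.
R = 1388 + (-15252) = -13864 = 100100111011000
R = -13864 − 4372 = -18236; wraps to 14532 = 011100011000100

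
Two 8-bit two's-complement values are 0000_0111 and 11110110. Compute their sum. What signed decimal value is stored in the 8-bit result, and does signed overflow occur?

-3; no overflow

0000_0111 → 00000111 = 7 (signed)
11110110 = -10 (signed)
  00000111
+ 11110110
= 11111101
Result 11111101: MSB = 1 → 253 − 256 = -3.
Addends have opposite signs, so signed overflow cannot occur.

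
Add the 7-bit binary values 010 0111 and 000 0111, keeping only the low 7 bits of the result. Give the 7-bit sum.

0101110

  0100111
+ 0000111
= 0101110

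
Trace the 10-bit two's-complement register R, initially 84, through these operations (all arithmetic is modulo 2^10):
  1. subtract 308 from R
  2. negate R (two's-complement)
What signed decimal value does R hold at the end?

Start: R = 84 = 0001010100.
R = 84 − 308 = -224 = 1100100000
R = −(-224) = 224 = 0011100000

224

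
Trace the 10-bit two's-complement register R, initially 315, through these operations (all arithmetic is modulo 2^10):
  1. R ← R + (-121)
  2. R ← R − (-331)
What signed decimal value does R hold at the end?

-499

Start: R = 315 = 0100111011.
R = 315 + (-121) = 194 = 0011000010
R = 194 − (-331) = 525; wraps to -499 = 1000001101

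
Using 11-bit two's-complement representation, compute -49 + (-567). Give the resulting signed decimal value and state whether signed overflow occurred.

-616; no overflow

-49 → 11111001111
-567 → 10111001001
  11111001111
+ 10111001001
= 10110011000  (discard carry-out 1)
Result 10110011000: MSB = 1 → 1432 − 2048 = -616.
Both addends are negative and so is the stored result: no signed overflow.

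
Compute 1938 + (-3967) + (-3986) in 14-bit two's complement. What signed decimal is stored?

-6015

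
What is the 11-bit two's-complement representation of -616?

|-616| = 616 = 01001101000 in 11 bits.
Invert the bits: 10110010111. Add 1: 10110011000.

10110011000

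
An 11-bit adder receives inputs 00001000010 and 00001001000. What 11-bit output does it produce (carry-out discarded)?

00010001010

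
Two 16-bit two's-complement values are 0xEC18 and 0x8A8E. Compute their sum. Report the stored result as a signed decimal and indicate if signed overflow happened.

0xEC18 = 1110110000011000 = -5096 (signed)
0x8A8E = 1000101010001110 = -30066 (signed)
  1110110000011000
+ 1000101010001110
= 0111011010100110  (discard carry-out 1)
Result 0111011010100110: MSB = 0 → value 30374.
Both addends are negative but the stored result is non-negative: signed overflow. The true value -5096 + (-30066) = -35162 lies outside [-32768, 32767].

30374; overflow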